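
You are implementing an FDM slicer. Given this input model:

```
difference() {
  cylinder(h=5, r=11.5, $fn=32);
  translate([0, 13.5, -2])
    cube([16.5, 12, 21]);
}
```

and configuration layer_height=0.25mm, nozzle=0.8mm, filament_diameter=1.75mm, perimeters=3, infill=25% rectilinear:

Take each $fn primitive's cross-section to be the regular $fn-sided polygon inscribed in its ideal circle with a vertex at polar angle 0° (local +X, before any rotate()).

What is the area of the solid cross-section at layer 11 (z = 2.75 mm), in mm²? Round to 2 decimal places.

At z = 2.75 mm: the r=11.5 cylinder contributes a regular 32-gon of circumradius 11.5 (area = (32/2)·11.500²·sin(360°/32) = 412.81 mm²); the 16.5×12 cube at (0, 13.5) contributes its full rectangle (area 198.00 mm²); After the difference (first − rest): starting from the r=11.5 cylinder (412.81 mm²), the 16.5×12 cube at (0, 13.5) misses the remaining region (no effect) — area = 412.81 mm². Overall, the cross-section is a single solid region. Net area = 412.81 mm².

412.81 mm²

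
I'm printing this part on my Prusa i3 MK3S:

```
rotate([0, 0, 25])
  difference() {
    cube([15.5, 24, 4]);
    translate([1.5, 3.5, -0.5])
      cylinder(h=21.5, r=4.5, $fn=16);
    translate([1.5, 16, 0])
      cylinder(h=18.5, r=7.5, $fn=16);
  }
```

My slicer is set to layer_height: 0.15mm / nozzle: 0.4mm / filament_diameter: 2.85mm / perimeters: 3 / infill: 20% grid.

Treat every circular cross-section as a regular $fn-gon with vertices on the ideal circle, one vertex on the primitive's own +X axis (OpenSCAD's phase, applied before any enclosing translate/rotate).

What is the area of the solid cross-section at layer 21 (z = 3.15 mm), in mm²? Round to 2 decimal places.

At z = 3.15 mm: the 15.5×24 cube contributes its full rectangle (area 372.00 mm²); the cylinder at (1.5, 3.5): section is a regular 16-gon, circumradius r=4.5 (area = (16/2)·4.500²·sin(360°/16) = 61.99 mm²); the r=7.5 cylinder at (1.5, 16) contributes a regular 16-gon of circumradius 7.5 (area = (16/2)·7.500²·sin(360°/16) = 172.21 mm²); Subtracting the remaining from the first: starting from the 15.5×24 cube (372.00 mm²), the r=4.5 cylinder at (1.5, 3.5) partially overlaps it — only the 41.02 mm² overlap (of its 61.99 mm²) is removed, clipping the outline; the r=7.5 cylinder at (1.5, 16) partially overlaps it — only the 108.16 mm² overlap (of its 172.21 mm²) is removed, clipping the outline — area = 222.82 mm²; (whole slice rotated 25° about Z — lengths, areas and connectivity unchanged). Overall, the cross-section is a single solid region. Net area = 222.82 mm².

222.82 mm²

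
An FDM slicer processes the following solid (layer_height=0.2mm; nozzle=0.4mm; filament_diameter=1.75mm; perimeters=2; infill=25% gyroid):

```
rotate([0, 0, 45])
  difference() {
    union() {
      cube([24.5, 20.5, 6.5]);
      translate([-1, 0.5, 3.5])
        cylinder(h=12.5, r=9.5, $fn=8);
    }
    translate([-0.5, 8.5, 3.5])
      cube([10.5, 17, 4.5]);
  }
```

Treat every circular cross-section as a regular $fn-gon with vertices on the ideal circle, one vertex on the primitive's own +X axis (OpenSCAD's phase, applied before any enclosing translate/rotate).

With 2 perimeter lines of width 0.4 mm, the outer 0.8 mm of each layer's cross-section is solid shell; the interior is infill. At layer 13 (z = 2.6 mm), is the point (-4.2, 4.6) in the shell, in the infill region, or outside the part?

shell

At z = 2.6 mm: the 24.5×20.5 cube contributes its full rectangle; the cylinder at (-1, 0.5) does not reach this height (z outside [3.5, 16]); Taking the union: only the 24.5×20.5 cube is present, so the union is just that shape — 1 connected region; the cube at (-0.5, 8.5) is not intersected at this z (z outside [3.5, 8]); Subtracting the remaining from the first: none of the subtracted shapes is present at this height, so that combined region is unchanged — 1 connected region; (rotated 45° about Z; rotation is an isometry so areas/perimeters/island counts are preserved). Overall, the cross-section is a single solid region. Undo the 45° rotation: the query point maps to (0.283, 6.223) in the un-rotated model frame. The nearest boundary edge runs (0.00, 20.50)→(0.00, 0.00); distance from the point to it = 0.28 mm. The point is inside the cross-section, 0.28 mm from the nearest boundary — within the 0.8 mm shell band (2 × 0.4).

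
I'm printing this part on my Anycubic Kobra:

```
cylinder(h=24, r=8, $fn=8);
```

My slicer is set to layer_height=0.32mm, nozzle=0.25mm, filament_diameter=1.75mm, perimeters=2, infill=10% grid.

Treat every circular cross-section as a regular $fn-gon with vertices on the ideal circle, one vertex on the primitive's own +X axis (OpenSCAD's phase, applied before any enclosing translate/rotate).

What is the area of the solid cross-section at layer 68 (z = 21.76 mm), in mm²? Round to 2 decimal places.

At z = 21.76 mm: the r=8 cylinder gives a regular 8-gon of circumradius 8 (constant along its height) (area = (8/2)·8.000²·sin(360°/8) = 181.02 mm²). Overall, the cross-section is a single solid region. Net area = 181.02 mm².

181.02 mm²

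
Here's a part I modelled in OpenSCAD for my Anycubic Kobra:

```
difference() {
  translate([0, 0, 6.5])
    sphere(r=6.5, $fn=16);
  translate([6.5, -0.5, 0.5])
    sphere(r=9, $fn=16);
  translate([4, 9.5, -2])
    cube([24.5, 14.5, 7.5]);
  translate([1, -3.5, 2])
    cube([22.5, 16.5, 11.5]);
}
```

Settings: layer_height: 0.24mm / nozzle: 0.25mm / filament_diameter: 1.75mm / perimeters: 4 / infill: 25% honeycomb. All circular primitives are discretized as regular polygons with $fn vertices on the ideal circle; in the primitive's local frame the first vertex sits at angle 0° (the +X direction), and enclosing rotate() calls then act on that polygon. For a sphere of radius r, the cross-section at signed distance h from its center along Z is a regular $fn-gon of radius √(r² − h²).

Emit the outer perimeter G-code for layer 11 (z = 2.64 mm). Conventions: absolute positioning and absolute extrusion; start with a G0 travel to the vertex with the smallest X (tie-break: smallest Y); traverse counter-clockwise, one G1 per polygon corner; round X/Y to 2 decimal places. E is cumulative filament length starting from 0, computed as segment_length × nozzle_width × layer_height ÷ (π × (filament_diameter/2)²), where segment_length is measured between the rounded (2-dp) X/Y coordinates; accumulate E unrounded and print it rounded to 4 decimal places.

At z = 2.64 mm: the sphere: section is a regular 16-gon, circumradius = √(r²−h²) = √(6.5²−3.86²) = 5.230; the sphere at (6.5, -0.5): section is a regular 16-gon, circumradius = √(r²−h²) = √(9²−2.14²) = 8.742; the cube at (4, 9.5) (footprint 24.5×14.5) is included at this height; the cube at (1, -3.5) is present — its section is the full 22.5×16.5 rectangle; After the difference (first − rest): starting from the r=6.5 sphere, the r=9 sphere at (6.5, -0.5) partially overlaps it — only the 57.99 mm² overlap (of its 233.96 mm²) is removed, clipping the outline; the 24.5×14.5 cube at (4, 9.5) misses the remaining region (no effect); the 22.5×16.5 cube at (1, -3.5) misses the remaining region (no effect) — 1 connected region. The outline is a single polygon with 13 vertices. Extrusion per mm of travel: 0.25 × 0.24 / (π × 0.875²) = 0.024945. Accumulating E over each segment gives final E = 0.6671.

G0 X-5.23 Y0.00 Z2.64
G1 X-4.83 Y-2.00 E0.0509
G1 X-3.70 Y-3.70 E0.1018
G1 X-2.00 Y-4.83 E0.1527
G1 X-0.75 Y-5.08 E0.1845
G1 X-1.58 Y-3.85 E0.2215
G1 X-2.24 Y-0.50 E0.3067
G1 X-1.58 Y2.85 E0.3919
G1 X0.01 Y5.23 E0.4633
G1 X0.00 Y5.23 E0.4635
G1 X-2.00 Y4.83 E0.5144
G1 X-3.70 Y3.70 E0.5653
G1 X-4.83 Y2.00 E0.6162
G1 X-5.23 Y0.00 E0.6671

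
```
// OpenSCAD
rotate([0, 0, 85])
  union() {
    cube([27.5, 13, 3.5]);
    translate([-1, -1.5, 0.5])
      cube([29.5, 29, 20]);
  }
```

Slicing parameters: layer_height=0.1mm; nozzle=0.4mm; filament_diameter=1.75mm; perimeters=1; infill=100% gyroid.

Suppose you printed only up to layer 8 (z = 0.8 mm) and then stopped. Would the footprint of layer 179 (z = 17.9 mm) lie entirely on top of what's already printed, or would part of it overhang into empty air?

Compare the two slices. At z = 0.8: the cube is present — its section is the full 27.5×13 rectangle (area 357.50 mm²); the 29.5×29 cube at (-1, -1.5) contributes its full rectangle (area 855.50 mm²); Taking the union: the 27.5×13 cube lies entirely inside the 29.5×29 cube at (-1, -1.5), so the union is just the 29.5×29 cube at (-1, -1.5) — area = 855.50 mm²; (whole slice rotated 85° about Z — lengths, areas and connectivity unchanged). At z = 17.9: the cube does not reach this height (z outside [0, 3.5]); the 29.5×29 cube at (-1, -1.5) contributes its full rectangle (area 855.50 mm²); Merging all regions: only the 29.5×29 cube at (-1, -1.5) is present, so the union is just that shape — area = 855.50 mm²; (whole slice rotated 85° about Z — lengths, areas and connectivity unchanged). Checking containment: the cross-section at z = 17.9 is a subset of the cross-section at z = 0.8.

entirely on top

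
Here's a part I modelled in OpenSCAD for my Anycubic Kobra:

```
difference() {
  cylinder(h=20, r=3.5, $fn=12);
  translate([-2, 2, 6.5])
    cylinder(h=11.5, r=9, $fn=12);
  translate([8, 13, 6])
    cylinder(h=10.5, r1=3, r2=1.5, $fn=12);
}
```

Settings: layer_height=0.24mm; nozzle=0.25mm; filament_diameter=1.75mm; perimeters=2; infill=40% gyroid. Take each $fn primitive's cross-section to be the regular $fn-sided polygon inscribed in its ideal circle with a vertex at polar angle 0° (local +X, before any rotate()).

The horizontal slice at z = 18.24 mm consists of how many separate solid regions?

At z = 18.24 mm: the cylinder: section is a regular 12-gon, circumradius r=3.5; the cylinder at (-2, 2) is absent (z outside [6.5, 18]); the cone at (8, 13) does not reach this height (z outside [6, 16.5]); After the difference (first − rest): none of the subtracted shapes is present at this height, so the r=3.5 cylinder is unchanged — 1 connected region. The result has 1 disconnected region.

1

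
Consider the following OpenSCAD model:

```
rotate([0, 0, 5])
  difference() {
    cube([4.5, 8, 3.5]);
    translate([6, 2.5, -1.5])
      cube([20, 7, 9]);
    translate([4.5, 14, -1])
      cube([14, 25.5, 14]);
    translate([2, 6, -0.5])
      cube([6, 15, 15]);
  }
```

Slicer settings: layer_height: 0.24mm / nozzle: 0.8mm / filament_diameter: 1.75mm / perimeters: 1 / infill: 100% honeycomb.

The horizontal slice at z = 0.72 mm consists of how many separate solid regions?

1

At z = 0.72 mm: the 4.5×8 cube contributes its full rectangle; the 20×7 cube at (6, 2.5) contributes its full rectangle; the cube at (4.5, 14) (footprint 14×25.5) is included at this height; the cube at (2, 6) is present — its section is the full 6×15 rectangle; After the difference (first − rest): starting from the 4.5×8 cube, the 20×7 cube at (6, 2.5) misses the remaining region (no effect); the 14×25.5 cube at (4.5, 14) misses the remaining region (no effect); the 6×15 cube at (2, 6) partially overlaps it — only the 5.00 mm² overlap (of its 90.00 mm²) is removed, clipping the outline — 1 connected region; (whole slice rotated 5° about Z — lengths, areas and connectivity unchanged). The result has 1 disconnected region.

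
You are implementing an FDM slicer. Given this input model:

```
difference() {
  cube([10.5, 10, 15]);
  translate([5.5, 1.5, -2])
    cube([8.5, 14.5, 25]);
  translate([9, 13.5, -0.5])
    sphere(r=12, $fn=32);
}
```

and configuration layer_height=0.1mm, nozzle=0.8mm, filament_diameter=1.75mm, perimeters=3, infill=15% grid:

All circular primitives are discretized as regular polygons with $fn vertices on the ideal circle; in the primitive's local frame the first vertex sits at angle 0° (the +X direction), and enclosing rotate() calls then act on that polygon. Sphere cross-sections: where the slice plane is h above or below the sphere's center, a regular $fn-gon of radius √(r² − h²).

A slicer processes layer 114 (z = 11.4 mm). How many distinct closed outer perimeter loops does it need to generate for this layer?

1

At z = 11.4 mm: the 10.5×10 cube contributes its full rectangle; the cube at (5.5, 1.5) is present — its section is the full 8.5×14.5 rectangle; the sphere at (9, 13.5): section is a regular 32-gon, circumradius = √(r²−h²) = √(12²−11.9²) = 1.546; Taking the first minus the rest: starting from the 10.5×10 cube, the 8.5×14.5 cube at (5.5, 1.5) partially overlaps it — only the 42.50 mm² overlap (of its 123.25 mm²) is removed, clipping the outline; the r=12 sphere at (9, 13.5) misses the remaining region (no effect) — 1 connected region. The result has 1 disconnected region.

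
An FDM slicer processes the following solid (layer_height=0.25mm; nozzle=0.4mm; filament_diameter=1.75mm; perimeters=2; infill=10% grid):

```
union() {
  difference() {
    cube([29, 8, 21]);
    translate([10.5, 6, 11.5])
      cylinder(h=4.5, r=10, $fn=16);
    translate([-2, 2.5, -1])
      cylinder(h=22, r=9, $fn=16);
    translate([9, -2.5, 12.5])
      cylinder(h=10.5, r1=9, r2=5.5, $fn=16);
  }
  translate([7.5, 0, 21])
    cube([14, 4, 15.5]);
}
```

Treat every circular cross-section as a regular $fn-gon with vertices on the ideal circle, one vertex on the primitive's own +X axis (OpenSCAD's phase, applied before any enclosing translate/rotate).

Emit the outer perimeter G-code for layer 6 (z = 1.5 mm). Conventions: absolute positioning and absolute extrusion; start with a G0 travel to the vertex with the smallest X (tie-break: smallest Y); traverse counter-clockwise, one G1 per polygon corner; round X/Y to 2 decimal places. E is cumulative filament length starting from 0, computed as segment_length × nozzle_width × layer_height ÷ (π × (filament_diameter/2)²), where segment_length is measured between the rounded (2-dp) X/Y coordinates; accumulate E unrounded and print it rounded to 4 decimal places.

At z = 1.5 mm: the cube (footprint 29×8) is included at this height; the cylinder at (10.5, 6) does not reach this height (z outside [11.5, 16]); the cylinder at (-2, 2.5): section is a regular 16-gon, circumradius r=9; the cone at (9, -2.5) is absent (z outside [12.5, 23]); After the difference (first − rest): starting from the 29×8 cube, the r=9 cylinder at (-2, 2.5) partially overlaps it — only the 51.38 mm² overlap (of its 247.98 mm²) is removed, clipping the outline — 1 connected region; the cube at (7.5, 0) is absent (z outside [21, 36.5]); Merging all regions: only that combined region is present, so the union is just that shape — 1 connected region. The outline is a single polygon with 6 vertices. Extrusion per mm of travel: 0.4 × 0.25 / (π × 0.875²) = 0.041575. Accumulating E over each segment gives final E = 2.6231.

G0 X4.94 Y8.00 Z1.50
G1 X6.31 Y5.94 E0.1029
G1 X7.00 Y2.50 E0.2487
G1 X6.50 Y0.00 E0.3547
G1 X29.00 Y0.00 E1.2902
G1 X29.00 Y8.00 E1.6228
G1 X4.94 Y8.00 E2.6231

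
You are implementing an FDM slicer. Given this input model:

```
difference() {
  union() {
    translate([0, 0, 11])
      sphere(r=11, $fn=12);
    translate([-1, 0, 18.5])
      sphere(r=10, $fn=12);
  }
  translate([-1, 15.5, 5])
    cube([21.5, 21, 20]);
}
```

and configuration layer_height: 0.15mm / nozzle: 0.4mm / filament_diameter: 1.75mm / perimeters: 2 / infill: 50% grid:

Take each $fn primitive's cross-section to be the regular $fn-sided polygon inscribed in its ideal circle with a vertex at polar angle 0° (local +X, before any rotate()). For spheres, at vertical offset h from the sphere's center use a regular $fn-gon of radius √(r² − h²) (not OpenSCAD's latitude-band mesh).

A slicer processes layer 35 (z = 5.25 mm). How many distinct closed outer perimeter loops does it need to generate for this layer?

At z = 5.25 mm: the r=11 sphere slices to a regular 12-gon of circumradius 9.377 (√(r²−h²) with h=5.75 from center); the sphere at (-1, 0) does not reach this height (|z−center|=13.250 > r=10); Combining (union): only the r=11 sphere is present, so the union is just that shape — 1 connected region; the 21.5×21 cube at (-1, 15.5) contributes its full rectangle; After the difference (first − rest): starting from the result so far, the 21.5×21 cube at (-1, 15.5) misses the remaining region (no effect) — 1 connected region. The result has 1 disconnected region.

1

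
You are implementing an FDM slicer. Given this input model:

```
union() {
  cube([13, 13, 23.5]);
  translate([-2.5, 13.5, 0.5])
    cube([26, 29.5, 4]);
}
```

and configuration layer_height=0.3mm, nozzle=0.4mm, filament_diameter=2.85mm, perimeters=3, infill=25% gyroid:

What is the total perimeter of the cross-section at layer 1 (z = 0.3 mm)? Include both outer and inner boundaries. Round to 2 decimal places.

At z = 0.3 mm: the cube (footprint 13×13) is included at this height (perimeter 52.00 mm); the cube at (-2.5, 13.5) is not intersected at this z (z outside [0.5, 4.5]); Merging all regions: only the 13×13 cube is present, so the union is just that shape — boundary = 52.00 mm. Overall, the cross-section is a single solid region. Total boundary length (outer) = 52.00 mm.

52.00 mm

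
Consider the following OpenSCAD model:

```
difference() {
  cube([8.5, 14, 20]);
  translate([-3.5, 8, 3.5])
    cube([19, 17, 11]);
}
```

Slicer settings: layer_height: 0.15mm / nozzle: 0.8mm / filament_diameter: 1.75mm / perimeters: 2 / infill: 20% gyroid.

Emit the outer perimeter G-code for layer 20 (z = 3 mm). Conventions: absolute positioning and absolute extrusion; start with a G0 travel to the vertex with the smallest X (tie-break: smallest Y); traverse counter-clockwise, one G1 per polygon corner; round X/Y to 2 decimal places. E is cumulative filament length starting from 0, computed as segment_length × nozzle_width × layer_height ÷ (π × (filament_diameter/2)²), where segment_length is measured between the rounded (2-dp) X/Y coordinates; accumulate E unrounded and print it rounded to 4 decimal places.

G0 X0.00 Y0.00 Z3.00
G1 X8.50 Y0.00 E0.4241
G1 X8.50 Y14.00 E1.1225
G1 X0.00 Y14.00 E1.5466
G1 X0.00 Y0.00 E2.2451

At z = 3 mm: the cube is present — its section is the full 8.5×14 rectangle; the cube at (-3.5, 8) does not reach this height (z outside [3.5, 14.5]); Subtracting the remaining from the first: none of the subtracted shapes is present at this height, so the 8.5×14 cube is unchanged — 1 connected region. The outline is a single polygon with 4 vertices. Extrusion per mm of travel: 0.8 × 0.15 / (π × 0.875²) = 0.049890. Accumulating E over each segment gives final E = 2.2451.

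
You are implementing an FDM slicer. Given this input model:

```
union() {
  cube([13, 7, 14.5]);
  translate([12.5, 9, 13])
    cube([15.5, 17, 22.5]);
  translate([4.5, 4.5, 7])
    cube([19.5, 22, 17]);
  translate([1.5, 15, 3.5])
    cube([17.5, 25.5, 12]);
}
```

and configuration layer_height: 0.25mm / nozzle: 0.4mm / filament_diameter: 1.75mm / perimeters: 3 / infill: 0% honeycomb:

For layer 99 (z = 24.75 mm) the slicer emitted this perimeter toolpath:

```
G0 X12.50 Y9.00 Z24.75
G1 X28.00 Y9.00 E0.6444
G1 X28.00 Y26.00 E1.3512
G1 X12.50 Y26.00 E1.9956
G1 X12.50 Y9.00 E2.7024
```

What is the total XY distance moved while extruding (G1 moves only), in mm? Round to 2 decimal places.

65.00 mm

Sum the Euclidean lengths of each G1 segment: total = 65.00 mm.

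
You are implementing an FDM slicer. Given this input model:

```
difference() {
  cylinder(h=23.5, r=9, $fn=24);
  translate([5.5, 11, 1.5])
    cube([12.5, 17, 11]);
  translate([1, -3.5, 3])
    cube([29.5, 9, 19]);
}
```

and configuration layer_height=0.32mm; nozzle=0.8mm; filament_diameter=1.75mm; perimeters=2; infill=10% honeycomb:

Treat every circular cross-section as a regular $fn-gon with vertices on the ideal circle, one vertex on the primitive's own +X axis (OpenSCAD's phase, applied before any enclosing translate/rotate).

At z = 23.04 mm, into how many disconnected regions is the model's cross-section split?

At z = 23.04 mm: the r=9 cylinder contributes a regular 24-gon of circumradius 9; the cube at (5.5, 11) is absent (z outside [1.5, 12.5]); the cube at (1, -3.5) is not intersected at this z (z outside [3, 22]); After the difference (first − rest): none of the subtracted shapes is present at this height, so the r=9 cylinder is unchanged — 1 connected region. The result has 1 disconnected region.

1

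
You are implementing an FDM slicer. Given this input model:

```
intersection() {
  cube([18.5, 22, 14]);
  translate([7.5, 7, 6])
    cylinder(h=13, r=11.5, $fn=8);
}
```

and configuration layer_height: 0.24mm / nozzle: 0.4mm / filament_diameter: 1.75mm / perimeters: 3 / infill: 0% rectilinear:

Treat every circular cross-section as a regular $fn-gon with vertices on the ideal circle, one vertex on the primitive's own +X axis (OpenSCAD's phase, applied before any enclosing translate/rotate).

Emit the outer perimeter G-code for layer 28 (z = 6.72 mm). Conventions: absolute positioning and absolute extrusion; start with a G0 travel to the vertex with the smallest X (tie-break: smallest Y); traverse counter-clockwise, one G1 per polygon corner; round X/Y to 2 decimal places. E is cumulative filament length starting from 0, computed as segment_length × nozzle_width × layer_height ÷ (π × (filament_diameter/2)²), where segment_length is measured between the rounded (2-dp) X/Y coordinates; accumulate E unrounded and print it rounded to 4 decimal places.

At z = 6.72 mm: the cube (footprint 18.5×22) is included at this height; the cylinder at (7.5, 7): section is a regular 8-gon, circumradius r=11.5; Taking the intersection: the r=11.5 cylinder at (7.5, 7) partially overlaps the 18.5×22 cube; clipping to the common part keeps 290.36 mm² — 1 connected region. The outline is a single polygon with 7 vertices. Extrusion per mm of travel: 0.4 × 0.24 / (π × 0.875²) = 0.039912. Accumulating E over each segment gives final E = 2.5779.

G0 X0.00 Y0.00 Z6.72
G1 X16.10 Y0.00 E0.6426
G1 X18.50 Y5.79 E0.8927
G1 X18.50 Y8.21 E0.9893
G1 X15.63 Y15.13 E1.2883
G1 X7.50 Y18.50 E1.6396
G1 X0.00 Y15.39 E1.9636
G1 X0.00 Y0.00 E2.5779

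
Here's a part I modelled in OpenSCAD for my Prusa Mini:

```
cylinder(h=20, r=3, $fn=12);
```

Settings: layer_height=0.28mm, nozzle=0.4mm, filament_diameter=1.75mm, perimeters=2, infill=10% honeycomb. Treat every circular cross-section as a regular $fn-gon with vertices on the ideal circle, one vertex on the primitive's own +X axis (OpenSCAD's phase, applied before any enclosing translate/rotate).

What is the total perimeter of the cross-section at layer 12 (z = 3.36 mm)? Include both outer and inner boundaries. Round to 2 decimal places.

At z = 3.36 mm: the r=3 cylinder contributes a regular 12-gon of circumradius 3 (perimeter = 2·12·3.000·sin(180°/12) = 18.63 mm). Overall, the cross-section is a single solid region. Total boundary length (outer) = 18.63 mm.

18.63 mm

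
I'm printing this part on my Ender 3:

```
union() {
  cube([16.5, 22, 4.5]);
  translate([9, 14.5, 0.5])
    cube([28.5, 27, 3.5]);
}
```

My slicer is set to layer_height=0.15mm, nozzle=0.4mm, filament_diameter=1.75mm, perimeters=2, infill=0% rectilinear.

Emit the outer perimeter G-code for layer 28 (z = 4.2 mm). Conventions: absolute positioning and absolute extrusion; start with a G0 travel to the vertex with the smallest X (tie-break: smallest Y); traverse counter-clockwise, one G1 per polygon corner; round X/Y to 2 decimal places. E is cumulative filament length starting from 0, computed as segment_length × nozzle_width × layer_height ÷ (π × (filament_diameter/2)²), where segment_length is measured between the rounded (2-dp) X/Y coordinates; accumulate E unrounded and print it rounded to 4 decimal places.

At z = 4.2 mm: the cube is present — its section is the full 16.5×22 rectangle; the cube at (9, 14.5) is not intersected at this z (z outside [0.5, 4]); Merging all regions: only the 16.5×22 cube is present, so the union is just that shape — 1 connected region. The outline is a single polygon with 4 vertices. Extrusion per mm of travel: 0.4 × 0.15 / (π × 0.875²) = 0.024945. Accumulating E over each segment gives final E = 1.9208.

G0 X0.00 Y0.00 Z4.20
G1 X16.50 Y0.00 E0.4116
G1 X16.50 Y22.00 E0.9604
G1 X0.00 Y22.00 E1.3720
G1 X0.00 Y0.00 E1.9208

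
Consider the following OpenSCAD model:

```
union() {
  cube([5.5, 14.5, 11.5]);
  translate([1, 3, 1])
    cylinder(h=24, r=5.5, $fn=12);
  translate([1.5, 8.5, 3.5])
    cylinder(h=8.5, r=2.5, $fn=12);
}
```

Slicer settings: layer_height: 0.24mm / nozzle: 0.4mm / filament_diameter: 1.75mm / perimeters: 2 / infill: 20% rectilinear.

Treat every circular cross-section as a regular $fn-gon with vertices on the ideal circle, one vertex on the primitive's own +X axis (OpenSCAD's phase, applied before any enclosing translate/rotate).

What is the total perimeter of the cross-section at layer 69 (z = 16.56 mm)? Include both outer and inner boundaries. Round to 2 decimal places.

34.16 mm

At z = 16.56 mm: the cube does not reach this height (z outside [0, 11.5]); the r=5.5 cylinder at (1, 3) contributes a regular 12-gon of circumradius 5.5 (perimeter = 2·12·5.500·sin(180°/12) = 34.16 mm); the cylinder at (1.5, 8.5) is absent (z outside [3.5, 12]); Merging all regions: only the r=5.5 cylinder at (1, 3) is present, so the union is just that shape — boundary = 34.16 mm. Overall, the cross-section is a single solid region. Total boundary length (outer) = 34.16 mm.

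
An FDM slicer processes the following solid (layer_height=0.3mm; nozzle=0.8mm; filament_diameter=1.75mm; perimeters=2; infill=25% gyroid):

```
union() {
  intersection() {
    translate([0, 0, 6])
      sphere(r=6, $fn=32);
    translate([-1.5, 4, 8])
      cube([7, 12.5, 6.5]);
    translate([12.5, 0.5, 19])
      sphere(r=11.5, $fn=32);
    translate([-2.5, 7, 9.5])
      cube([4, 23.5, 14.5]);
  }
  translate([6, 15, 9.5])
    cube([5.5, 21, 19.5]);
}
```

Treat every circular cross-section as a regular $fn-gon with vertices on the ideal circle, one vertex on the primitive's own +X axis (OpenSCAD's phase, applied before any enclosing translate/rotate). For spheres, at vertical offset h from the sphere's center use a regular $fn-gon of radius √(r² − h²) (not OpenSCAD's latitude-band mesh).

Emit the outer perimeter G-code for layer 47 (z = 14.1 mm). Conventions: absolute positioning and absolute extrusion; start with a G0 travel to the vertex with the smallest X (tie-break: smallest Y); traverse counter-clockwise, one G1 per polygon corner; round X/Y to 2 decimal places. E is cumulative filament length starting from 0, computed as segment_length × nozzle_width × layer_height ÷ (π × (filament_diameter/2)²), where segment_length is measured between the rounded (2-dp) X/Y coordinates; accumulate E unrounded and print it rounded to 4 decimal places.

At z = 14.1 mm: the sphere is not intersected at this z (|z−center|=8.100 > r=6); the cube at (-1.5, 4) is present — its section is the full 7×12.5 rectangle; the sphere at (12.5, 0.5): section is a regular 32-gon, circumradius = √(r²−h²) = √(11.5²−4.9²) = 10.404; the 4×23.5 cube at (-2.5, 7) contributes its full rectangle; After intersecting: at least one operand is absent at this height, so nothing remains; the cube at (6, 15) is present — its section is the full 5.5×21 rectangle; Merging all regions: only the 5.5×21 cube at (6, 15) is present, so the union is just that shape — 1 connected region. The outline is a single polygon with 4 vertices. Extrusion per mm of travel: 0.8 × 0.3 / (π × 0.875²) = 0.099780. Accumulating E over each segment gives final E = 5.2884.

G0 X6.00 Y15.00 Z14.10
G1 X11.50 Y15.00 E0.5488
G1 X11.50 Y36.00 E2.6442
G1 X6.00 Y36.00 E3.1930
G1 X6.00 Y15.00 E5.2884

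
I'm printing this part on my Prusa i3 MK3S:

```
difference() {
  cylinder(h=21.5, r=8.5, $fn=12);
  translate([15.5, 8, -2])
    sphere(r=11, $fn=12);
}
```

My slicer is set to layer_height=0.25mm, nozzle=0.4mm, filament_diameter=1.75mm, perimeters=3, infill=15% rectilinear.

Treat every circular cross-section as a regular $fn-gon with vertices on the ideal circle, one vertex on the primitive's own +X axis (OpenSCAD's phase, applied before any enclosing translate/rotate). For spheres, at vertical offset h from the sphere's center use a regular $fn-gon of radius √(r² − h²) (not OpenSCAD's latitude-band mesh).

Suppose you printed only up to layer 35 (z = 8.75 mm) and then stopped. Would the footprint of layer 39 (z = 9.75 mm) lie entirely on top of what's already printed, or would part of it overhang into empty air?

entirely on top

Compare the two slices. At z = 8.75: the r=8.5 cylinder contributes a regular 12-gon of circumradius 8.5 (area = (12/2)·8.500²·sin(360°/12) = 216.75 mm²); the sphere at (15.5, 8): section is a regular 12-gon, circumradius = √(r²−h²) = √(11²−10.75²) = 2.332 (area = (12/2)·2.332²·sin(360°/12) = 16.31 mm²); Taking the first minus the rest: starting from the r=8.5 cylinder (216.75 mm²), the r=11 sphere at (15.5, 8) misses the remaining region (no effect) — area = 216.75 mm². At z = 9.75: the cylinder: section is a regular 12-gon, circumradius r=8.5 (area = (12/2)·8.500²·sin(360°/12) = 216.75 mm²); the sphere at (15.5, 8) is not intersected at this z (|z−center|=11.750 > r=11); Taking the first minus the rest: none of the subtracted shapes is present at this height, so the r=8.5 cylinder is unchanged — area = 216.75 mm². Checking containment: the cross-section at z = 9.75 is a subset of the cross-section at z = 8.75.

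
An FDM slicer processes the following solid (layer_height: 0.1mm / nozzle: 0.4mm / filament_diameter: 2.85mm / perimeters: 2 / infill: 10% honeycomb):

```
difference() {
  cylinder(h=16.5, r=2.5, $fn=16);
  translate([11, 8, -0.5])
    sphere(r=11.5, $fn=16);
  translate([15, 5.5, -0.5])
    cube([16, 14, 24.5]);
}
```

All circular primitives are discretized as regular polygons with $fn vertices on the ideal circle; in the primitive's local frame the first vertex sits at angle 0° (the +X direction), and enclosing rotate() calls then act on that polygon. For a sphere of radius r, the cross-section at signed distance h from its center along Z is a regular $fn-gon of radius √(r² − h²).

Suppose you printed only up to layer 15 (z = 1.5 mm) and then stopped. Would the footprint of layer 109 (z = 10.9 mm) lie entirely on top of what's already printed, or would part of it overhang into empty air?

Compare the two slices. At z = 1.5: the cylinder: section is a regular 16-gon, circumradius r=2.5 (area = (16/2)·2.500²·sin(360°/16) = 19.13 mm²); the r=11.5 sphere at (11, 8) slices to a regular 16-gon of circumradius 11.325 (√(r²−h²) with h=2 from center) (area = (16/2)·11.325²·sin(360°/16) = 392.63 mm²); the cube at (15, 5.5) is present — its section is the full 16×14 rectangle (area 224.00 mm²); After the difference (first − rest): starting from the r=2.5 cylinder (19.13 mm²), the r=11.5 sphere at (11, 8) misses the remaining region (no effect); the 16×14 cube at (15, 5.5) misses the remaining region (no effect) — area = 19.13 mm². At z = 10.9: the cylinder: section is a regular 16-gon, circumradius r=2.5 (area = (16/2)·2.500²·sin(360°/16) = 19.13 mm²); the r=11.5 sphere at (11, 8) slices to a regular 16-gon of circumradius 1.513 (√(r²−h²) with h=11.4 from center) (area = (16/2)·1.513²·sin(360°/16) = 7.01 mm²); the cube at (15, 5.5) is present — its section is the full 16×14 rectangle (area 224.00 mm²); Taking the first minus the rest: starting from the r=2.5 cylinder (19.13 mm²), the r=11.5 sphere at (11, 8) misses the remaining region (no effect); the 16×14 cube at (15, 5.5) misses the remaining region (no effect) — area = 19.13 mm². Checking containment: the cross-section at z = 10.9 is a subset of the cross-section at z = 1.5.

entirely on top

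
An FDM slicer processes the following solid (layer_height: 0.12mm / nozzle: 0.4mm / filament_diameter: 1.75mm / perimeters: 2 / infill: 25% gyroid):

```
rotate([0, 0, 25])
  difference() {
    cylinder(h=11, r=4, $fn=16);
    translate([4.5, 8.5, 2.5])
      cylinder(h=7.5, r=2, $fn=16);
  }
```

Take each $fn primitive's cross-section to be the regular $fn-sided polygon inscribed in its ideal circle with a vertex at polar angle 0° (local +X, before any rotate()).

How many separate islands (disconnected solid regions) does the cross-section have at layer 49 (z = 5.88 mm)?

1

At z = 5.88 mm: the r=4 cylinder gives a regular 16-gon of circumradius 4 (constant along its height); the r=2 cylinder at (4.5, 8.5) gives a regular 16-gon of circumradius 2 (constant along its height); Taking the first minus the rest: starting from the r=4 cylinder, the r=2 cylinder at (4.5, 8.5) misses the remaining region (no effect) — 1 connected region; (rotated 25° about Z; rotation is an isometry so areas/perimeters/island counts are preserved). Overall, the cross-section is a single solid region. Island count = 1.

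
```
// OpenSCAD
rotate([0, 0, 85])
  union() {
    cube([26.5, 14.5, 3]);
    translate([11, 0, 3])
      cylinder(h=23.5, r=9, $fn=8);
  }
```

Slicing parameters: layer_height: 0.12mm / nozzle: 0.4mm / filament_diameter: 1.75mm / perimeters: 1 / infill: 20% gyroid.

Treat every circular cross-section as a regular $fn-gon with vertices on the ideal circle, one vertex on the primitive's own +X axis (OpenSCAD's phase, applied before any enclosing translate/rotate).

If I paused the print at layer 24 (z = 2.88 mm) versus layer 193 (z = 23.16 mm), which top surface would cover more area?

Layer 24 (z = 2.88): the 26.5×14.5 cube contributes its full rectangle (area 384.25 mm²); the cylinder at (11, 0) is not intersected at this z (z outside [3, 26.5]); Merging all regions: only the 26.5×14.5 cube is present, so the union is just that shape — area = 384.25 mm²; (rotated 85° about Z; rotation is an isometry so areas/perimeters/island counts are preserved). So its area = 384.25 mm². Layer 193 (z = 23.16): the cube is absent (z outside [0, 3]); the cylinder at (11, 0): section is a regular 8-gon, circumradius r=9 (area = (8/2)·9.000²·sin(360°/8) = 229.10 mm²); Taking the union: only the r=9 cylinder at (11, 0) is present, so the union is just that shape — area = 229.10 mm²; (whole slice rotated 85° about Z — lengths, areas and connectivity unchanged). So its area = 229.10 mm². Layer 24 is larger (384.25 vs 229.10 mm²).

layer 24 (z = 2.88 mm)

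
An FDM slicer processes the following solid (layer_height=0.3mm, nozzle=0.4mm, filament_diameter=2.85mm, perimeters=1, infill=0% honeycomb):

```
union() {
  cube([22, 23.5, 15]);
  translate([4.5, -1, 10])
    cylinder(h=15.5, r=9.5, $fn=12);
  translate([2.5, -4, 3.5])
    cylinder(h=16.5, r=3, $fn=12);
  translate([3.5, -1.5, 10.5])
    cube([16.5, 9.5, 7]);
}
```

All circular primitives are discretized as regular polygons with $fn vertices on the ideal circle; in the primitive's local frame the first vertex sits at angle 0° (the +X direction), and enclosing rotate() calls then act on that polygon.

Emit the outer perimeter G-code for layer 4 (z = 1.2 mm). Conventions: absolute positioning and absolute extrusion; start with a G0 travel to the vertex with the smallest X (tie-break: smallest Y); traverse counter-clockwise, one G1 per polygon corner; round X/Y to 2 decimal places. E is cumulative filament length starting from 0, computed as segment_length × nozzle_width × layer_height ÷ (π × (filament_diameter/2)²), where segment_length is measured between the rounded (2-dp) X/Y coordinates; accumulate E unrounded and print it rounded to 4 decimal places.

At z = 1.2 mm: the 22×23.5 cube contributes its full rectangle; the cylinder at (4.5, -1) is absent (z outside [10, 25.5]); the cylinder at (2.5, -4) is not intersected at this z (z outside [3.5, 20]); the cube at (3.5, -1.5) is absent (z outside [10.5, 17.5]); Combining (union): only the 22×23.5 cube is present, so the union is just that shape — 1 connected region. The outline is a single polygon with 4 vertices. Extrusion per mm of travel: 0.4 × 0.3 / (π × 1.425²) = 0.018811. Accumulating E over each segment gives final E = 1.7118.

G0 X0.00 Y0.00 Z1.20
G1 X22.00 Y0.00 E0.4138
G1 X22.00 Y23.50 E0.8559
G1 X0.00 Y23.50 E1.2697
G1 X0.00 Y0.00 E1.7118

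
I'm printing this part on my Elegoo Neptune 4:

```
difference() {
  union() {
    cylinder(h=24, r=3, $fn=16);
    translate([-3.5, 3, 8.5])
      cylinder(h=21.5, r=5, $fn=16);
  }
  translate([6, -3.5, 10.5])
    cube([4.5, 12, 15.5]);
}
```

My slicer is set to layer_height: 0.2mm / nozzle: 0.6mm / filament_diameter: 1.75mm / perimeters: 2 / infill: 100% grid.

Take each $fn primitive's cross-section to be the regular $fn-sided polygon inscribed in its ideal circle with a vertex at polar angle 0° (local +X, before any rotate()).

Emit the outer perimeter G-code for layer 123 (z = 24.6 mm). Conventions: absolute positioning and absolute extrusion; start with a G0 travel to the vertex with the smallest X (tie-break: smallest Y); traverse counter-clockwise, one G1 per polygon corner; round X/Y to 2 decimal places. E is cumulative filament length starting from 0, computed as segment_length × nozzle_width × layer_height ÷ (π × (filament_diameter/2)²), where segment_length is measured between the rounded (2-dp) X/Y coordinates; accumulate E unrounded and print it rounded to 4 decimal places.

At z = 24.6 mm: the cylinder is not intersected at this z (z outside [0, 24]); the r=5 cylinder at (-3.5, 3) gives a regular 16-gon of circumradius 5 (constant along its height); Combining (union): only the r=5 cylinder at (-3.5, 3) is present, so the union is just that shape — 1 connected region; the cube at (6, -3.5) is present — its section is the full 4.5×12 rectangle; Taking the first minus the rest: starting from the result so far, the 4.5×12 cube at (6, -3.5) misses the remaining region (no effect) — 1 connected region. The outline is a single polygon with 16 vertices. Extrusion per mm of travel: 0.6 × 0.2 / (π × 0.875²) = 0.049890. Accumulating E over each segment gives final E = 1.5577.

G0 X-8.50 Y3.00 Z24.60
G1 X-8.12 Y1.09 E0.0972
G1 X-7.04 Y-0.54 E0.1947
G1 X-5.41 Y-1.62 E0.2923
G1 X-3.50 Y-2.00 E0.3894
G1 X-1.59 Y-1.62 E0.4866
G1 X0.04 Y-0.54 E0.5841
G1 X1.12 Y1.09 E0.6817
G1 X1.50 Y3.00 E0.7788
G1 X1.12 Y4.91 E0.8760
G1 X0.04 Y6.54 E0.9735
G1 X-1.59 Y7.62 E1.0711
G1 X-3.50 Y8.00 E1.1683
G1 X-5.41 Y7.62 E1.2654
G1 X-7.04 Y6.54 E1.3630
G1 X-8.12 Y4.91 E1.4605
G1 X-8.50 Y3.00 E1.5577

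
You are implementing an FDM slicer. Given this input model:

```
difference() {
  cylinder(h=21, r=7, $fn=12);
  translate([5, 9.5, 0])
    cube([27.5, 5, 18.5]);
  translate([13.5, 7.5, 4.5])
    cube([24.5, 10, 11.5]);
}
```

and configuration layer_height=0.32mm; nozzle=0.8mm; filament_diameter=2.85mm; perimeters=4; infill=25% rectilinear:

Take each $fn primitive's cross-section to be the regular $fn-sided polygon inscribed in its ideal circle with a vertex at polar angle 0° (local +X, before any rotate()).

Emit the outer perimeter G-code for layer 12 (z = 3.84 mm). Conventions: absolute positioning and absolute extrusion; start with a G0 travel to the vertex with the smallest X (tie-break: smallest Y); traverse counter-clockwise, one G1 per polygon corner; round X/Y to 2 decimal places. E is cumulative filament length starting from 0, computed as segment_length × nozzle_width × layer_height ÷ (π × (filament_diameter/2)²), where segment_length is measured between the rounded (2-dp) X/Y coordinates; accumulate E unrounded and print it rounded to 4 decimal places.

G0 X-7.00 Y0.00 Z3.84
G1 X-6.06 Y-3.50 E0.1454
G1 X-3.50 Y-6.06 E0.2907
G1 X0.00 Y-7.00 E0.4361
G1 X3.50 Y-6.06 E0.5816
G1 X6.06 Y-3.50 E0.7269
G1 X7.00 Y0.00 E0.8723
G1 X6.06 Y3.50 E1.0177
G1 X3.50 Y6.06 E1.1630
G1 X0.00 Y7.00 E1.3084
G1 X-3.50 Y6.06 E1.4539
G1 X-6.06 Y3.50 E1.5991
G1 X-7.00 Y0.00 E1.7446

At z = 3.84 mm: the r=7 cylinder gives a regular 12-gon of circumradius 7 (constant along its height); the 27.5×5 cube at (5, 9.5) contributes its full rectangle; the cube at (13.5, 7.5) is absent (z outside [4.5, 16]); After the difference (first − rest): starting from the r=7 cylinder, the 27.5×5 cube at (5, 9.5) misses the remaining region (no effect) — 1 connected region. The outline is a single polygon with 12 vertices. Extrusion per mm of travel: 0.8 × 0.32 / (π × 1.425²) = 0.040129. Accumulating E over each segment gives final E = 1.7446.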